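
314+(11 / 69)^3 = 103153157 / 328509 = 314.00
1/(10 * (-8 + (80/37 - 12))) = -37/6600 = -0.01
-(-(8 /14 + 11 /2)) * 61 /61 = 85 /14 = 6.07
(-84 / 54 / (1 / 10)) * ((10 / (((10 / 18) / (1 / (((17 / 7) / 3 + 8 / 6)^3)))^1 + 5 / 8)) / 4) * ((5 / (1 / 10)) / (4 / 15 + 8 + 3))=-28.33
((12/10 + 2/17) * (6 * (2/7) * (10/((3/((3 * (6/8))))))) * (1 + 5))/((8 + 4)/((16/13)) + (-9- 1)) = -6912/17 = -406.59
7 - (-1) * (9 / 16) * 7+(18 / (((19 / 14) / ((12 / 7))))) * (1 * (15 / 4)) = 29245 / 304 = 96.20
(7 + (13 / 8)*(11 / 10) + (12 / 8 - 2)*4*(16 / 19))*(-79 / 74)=-852963 / 112480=-7.58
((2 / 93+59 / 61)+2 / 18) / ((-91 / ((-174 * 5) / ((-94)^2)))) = 193865 / 162911541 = 0.00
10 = 10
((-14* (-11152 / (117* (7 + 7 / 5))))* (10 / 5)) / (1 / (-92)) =-10259840 / 351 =-29230.31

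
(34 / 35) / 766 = 17 / 13405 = 0.00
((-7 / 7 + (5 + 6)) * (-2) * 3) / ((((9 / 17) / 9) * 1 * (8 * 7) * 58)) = -255 / 812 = -0.31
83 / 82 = 1.01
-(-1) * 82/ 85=82/ 85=0.96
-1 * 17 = -17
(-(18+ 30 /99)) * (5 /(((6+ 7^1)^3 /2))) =-6040 /72501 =-0.08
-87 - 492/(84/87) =-596.57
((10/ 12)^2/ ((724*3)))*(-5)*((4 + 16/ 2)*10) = -625/ 3258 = -0.19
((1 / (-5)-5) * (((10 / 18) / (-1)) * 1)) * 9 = 26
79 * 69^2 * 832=312931008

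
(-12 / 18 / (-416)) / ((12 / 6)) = 1 / 1248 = 0.00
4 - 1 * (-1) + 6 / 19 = 101 / 19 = 5.32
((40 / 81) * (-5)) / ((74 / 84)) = -2800 / 999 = -2.80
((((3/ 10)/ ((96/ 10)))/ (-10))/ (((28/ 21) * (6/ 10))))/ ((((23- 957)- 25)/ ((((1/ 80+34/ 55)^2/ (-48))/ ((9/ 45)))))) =-20535/ 121675710464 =-0.00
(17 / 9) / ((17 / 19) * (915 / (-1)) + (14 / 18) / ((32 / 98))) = -5168 / 2233403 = -0.00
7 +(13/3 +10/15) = 12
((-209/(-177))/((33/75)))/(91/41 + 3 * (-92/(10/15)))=-19475/2988291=-0.01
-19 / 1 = -19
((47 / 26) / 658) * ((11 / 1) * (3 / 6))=11 / 728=0.02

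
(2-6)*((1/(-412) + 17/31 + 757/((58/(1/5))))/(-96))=1948429/14815520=0.13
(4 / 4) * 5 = 5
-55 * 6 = -330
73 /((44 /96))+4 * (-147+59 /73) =-341672 /803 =-425.49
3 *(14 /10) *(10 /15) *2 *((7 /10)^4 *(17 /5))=285719 /62500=4.57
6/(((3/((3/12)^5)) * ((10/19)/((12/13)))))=57/16640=0.00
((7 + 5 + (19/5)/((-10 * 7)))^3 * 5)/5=1704.65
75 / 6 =25 / 2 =12.50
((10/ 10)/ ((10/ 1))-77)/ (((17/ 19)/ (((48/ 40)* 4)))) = -175332/ 425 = -412.55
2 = 2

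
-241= -241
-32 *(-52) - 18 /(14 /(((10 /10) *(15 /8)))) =93049 /56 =1661.59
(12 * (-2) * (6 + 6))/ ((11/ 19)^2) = -103968/ 121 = -859.24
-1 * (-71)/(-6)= -71/6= -11.83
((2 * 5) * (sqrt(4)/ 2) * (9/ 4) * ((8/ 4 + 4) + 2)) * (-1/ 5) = -36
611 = 611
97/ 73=1.33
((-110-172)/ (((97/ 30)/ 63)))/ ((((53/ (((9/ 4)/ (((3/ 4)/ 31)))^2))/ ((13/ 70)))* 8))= -428047659/ 20564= -20815.39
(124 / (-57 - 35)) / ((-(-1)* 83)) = -31 / 1909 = -0.02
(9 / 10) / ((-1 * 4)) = -9 / 40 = -0.22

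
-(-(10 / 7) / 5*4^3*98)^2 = -3211264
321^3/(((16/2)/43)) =1422274923/8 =177784365.38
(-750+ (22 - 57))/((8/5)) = -3925/8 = -490.62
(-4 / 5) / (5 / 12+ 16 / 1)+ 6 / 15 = 346 / 985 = 0.35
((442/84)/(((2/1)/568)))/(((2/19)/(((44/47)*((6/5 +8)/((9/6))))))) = 1206826192/14805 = 81514.77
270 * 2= 540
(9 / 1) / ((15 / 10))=6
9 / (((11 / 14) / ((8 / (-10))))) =-504 / 55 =-9.16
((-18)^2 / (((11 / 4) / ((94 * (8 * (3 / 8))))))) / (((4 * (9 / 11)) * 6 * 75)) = 22.56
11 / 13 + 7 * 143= 13024 / 13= 1001.85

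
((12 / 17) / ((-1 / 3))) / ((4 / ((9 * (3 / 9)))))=-27 / 17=-1.59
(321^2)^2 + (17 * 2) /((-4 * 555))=11785366925893 /1110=10617447680.98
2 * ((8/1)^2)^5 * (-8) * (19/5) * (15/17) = -57603090793.41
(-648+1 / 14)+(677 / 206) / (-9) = -4206778 / 6489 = -648.29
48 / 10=24 / 5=4.80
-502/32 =-251/16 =-15.69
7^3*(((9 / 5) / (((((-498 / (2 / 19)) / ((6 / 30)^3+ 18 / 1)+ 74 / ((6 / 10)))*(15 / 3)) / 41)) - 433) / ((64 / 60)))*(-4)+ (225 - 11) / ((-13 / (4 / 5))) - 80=4868211702548 / 8740225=556989.29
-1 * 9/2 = -9/2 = -4.50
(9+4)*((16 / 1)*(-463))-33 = -96337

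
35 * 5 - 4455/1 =-4280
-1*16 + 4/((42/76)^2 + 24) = -555776/35097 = -15.84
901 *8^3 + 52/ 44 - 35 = 5074060/ 11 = 461278.18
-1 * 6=-6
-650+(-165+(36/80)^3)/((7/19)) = -61466149/56000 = -1097.61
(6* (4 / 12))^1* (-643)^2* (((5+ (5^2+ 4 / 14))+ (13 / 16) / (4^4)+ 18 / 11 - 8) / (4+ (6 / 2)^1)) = 2826248.97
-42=-42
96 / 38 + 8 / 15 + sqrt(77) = 872 / 285 + sqrt(77) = 11.83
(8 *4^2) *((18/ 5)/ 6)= 384/ 5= 76.80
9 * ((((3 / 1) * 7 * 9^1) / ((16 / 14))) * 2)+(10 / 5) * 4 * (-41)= 10595 / 4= 2648.75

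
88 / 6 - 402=-1162 / 3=-387.33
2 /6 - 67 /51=-50 /51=-0.98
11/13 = 0.85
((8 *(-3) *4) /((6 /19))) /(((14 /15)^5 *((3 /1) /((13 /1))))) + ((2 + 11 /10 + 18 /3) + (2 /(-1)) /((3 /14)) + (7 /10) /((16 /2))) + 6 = -1495802233 /806736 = -1854.14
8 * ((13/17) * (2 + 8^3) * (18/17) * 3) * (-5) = -14433120/289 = -49941.59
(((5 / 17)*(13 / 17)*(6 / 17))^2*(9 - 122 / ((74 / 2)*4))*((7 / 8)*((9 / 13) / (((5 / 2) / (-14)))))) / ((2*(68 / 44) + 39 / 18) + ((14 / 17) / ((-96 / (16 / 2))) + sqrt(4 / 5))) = -74968009491375 / 2159739764515189 + 339944254650*sqrt(5) / 127043515559717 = -0.03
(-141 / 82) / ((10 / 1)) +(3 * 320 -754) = 168779 / 820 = 205.83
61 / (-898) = -61 / 898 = -0.07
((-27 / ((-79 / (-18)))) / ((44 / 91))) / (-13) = 1701 / 1738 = 0.98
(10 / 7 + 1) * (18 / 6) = 51 / 7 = 7.29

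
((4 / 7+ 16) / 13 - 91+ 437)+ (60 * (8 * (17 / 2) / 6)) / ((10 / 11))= 99670 / 91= 1095.27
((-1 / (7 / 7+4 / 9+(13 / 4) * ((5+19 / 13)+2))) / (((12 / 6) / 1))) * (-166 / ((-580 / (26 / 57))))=-3237 / 1435355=-0.00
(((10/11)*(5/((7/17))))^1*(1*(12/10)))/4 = 255/77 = 3.31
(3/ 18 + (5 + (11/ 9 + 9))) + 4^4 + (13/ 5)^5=21948899/ 56250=390.20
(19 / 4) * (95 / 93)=1805 / 372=4.85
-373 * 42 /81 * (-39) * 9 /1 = 67886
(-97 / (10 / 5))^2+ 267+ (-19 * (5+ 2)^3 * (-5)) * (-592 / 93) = -76186919 / 372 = -204803.55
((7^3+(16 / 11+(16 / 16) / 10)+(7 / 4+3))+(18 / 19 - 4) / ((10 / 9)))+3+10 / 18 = 350.11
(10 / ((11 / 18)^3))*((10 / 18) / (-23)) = -32400 / 30613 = -1.06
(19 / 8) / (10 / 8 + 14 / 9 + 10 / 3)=171 / 442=0.39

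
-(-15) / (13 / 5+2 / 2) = 25 / 6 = 4.17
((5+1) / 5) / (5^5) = 6 / 15625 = 0.00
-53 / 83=-0.64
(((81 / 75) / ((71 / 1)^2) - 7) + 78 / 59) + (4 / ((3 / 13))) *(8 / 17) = 940101718 / 379209225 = 2.48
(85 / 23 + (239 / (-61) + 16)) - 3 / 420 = 3097637 / 196420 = 15.77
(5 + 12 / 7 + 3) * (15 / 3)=340 / 7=48.57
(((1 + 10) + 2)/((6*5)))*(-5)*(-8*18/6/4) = 13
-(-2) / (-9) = -0.22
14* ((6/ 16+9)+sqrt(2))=14* sqrt(2)+525/ 4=151.05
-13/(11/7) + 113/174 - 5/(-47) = -676207/89958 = -7.52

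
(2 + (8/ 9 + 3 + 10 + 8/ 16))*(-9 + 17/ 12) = -26845/ 216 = -124.28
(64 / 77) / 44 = 16 / 847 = 0.02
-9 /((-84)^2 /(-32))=2 /49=0.04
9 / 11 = 0.82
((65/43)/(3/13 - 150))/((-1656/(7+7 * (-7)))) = -5915/23106996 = -0.00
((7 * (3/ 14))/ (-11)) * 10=-15/ 11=-1.36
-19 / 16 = -1.19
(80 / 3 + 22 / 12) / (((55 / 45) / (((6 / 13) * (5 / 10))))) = 1539 / 286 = 5.38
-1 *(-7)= 7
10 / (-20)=-1 / 2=-0.50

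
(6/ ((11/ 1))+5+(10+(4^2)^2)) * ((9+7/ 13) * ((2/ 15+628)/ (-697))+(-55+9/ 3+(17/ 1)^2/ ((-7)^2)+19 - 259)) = -5862407045059/ 73258185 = -80023.92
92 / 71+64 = 4636 / 71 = 65.30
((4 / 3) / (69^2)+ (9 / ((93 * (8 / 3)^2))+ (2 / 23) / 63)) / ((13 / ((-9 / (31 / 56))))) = -232987 / 12200856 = -0.02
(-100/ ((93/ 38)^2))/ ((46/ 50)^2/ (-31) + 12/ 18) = -90250000/ 3456159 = -26.11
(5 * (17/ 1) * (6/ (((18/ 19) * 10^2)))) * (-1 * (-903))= 97223/ 20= 4861.15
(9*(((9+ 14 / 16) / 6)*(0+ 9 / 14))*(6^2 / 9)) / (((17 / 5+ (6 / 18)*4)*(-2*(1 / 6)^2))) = -287955 / 1988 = -144.85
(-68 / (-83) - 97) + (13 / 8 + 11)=-55481 / 664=-83.56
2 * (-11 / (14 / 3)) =-33 / 7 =-4.71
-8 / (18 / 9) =-4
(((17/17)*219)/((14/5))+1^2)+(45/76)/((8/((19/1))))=18059/224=80.62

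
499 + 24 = 523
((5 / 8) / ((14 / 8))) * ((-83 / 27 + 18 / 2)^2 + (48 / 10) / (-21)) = 12.46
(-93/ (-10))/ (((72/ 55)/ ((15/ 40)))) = 2.66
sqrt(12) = 3.46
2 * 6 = 12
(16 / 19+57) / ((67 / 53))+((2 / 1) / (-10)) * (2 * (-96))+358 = 2814321 / 6365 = 442.16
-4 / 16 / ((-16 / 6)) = 3 / 32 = 0.09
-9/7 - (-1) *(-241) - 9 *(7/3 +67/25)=-50296/175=-287.41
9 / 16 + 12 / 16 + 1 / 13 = 289 / 208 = 1.39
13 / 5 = 2.60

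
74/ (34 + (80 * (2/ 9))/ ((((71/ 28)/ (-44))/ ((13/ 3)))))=-0.06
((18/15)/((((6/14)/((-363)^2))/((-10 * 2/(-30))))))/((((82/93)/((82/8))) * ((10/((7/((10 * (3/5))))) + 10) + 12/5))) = 200157111/1468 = 136346.81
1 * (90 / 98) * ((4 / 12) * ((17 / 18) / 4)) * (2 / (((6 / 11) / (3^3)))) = 2805 / 392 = 7.16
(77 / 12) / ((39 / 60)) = 9.87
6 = 6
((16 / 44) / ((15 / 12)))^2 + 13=39581 / 3025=13.08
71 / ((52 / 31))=2201 / 52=42.33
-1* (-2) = 2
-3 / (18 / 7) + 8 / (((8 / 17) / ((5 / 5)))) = 95 / 6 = 15.83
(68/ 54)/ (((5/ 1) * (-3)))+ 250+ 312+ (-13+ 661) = 490016/ 405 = 1209.92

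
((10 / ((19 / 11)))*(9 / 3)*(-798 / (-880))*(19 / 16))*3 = 3591 / 64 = 56.11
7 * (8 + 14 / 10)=329 / 5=65.80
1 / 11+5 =56 / 11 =5.09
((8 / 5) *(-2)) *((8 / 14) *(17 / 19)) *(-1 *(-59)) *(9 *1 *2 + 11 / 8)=-248744 / 133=-1870.26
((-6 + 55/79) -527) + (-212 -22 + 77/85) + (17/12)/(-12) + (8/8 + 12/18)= -738611723/966960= -763.85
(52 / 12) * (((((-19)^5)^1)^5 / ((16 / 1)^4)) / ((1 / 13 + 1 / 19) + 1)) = -298868627654990303502053458610682289 / 54853632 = -5448474727343310712808469000.00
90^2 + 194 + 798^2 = 645098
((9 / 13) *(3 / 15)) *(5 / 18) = 1 / 26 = 0.04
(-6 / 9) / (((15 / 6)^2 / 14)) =-1.49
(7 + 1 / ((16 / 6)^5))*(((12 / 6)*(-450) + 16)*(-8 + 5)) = 152237397 / 8192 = 18583.67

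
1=1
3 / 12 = 1 / 4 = 0.25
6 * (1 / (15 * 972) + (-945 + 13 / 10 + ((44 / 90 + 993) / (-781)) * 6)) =-10832802653 / 1897830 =-5707.99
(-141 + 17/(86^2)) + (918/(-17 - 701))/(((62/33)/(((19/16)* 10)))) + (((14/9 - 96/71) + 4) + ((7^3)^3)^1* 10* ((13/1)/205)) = 25589947.37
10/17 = 0.59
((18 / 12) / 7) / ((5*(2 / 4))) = 3 / 35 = 0.09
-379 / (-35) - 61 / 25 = 1468 / 175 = 8.39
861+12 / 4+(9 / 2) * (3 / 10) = 17307 / 20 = 865.35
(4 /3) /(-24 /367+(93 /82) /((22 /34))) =1324136 /1675737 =0.79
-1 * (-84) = 84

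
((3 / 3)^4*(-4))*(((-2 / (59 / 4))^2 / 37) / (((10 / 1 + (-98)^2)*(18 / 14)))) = -896 / 5572144611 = -0.00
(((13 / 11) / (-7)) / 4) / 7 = -0.01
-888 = -888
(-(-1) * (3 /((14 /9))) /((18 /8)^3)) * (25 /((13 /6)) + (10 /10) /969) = 1.95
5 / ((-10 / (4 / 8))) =-1 / 4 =-0.25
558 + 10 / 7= 3916 / 7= 559.43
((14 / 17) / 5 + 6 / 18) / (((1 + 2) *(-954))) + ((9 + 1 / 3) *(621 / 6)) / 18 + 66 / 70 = 278981147 / 5108670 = 54.61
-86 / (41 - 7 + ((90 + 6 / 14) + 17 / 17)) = -301 / 439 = -0.69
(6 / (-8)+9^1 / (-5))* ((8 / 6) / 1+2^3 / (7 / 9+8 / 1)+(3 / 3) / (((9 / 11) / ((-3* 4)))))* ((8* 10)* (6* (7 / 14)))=600576 / 79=7602.23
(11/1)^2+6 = 127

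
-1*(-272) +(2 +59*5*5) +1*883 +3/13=34219/13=2632.23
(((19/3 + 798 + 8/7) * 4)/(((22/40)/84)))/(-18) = -2706400/99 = -27337.37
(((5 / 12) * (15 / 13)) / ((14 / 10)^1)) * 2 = 125 / 182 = 0.69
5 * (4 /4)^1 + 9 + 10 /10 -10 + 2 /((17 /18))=121 /17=7.12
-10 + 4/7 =-66/7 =-9.43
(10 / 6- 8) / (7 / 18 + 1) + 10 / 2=11 / 25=0.44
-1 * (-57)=57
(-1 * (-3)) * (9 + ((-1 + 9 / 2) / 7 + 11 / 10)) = 31.80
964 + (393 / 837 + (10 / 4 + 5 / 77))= 41549603 / 42966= 967.03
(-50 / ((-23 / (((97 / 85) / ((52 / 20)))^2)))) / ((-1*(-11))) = 470450 / 12356773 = 0.04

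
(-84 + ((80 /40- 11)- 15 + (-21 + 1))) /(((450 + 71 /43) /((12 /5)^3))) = -9510912 /2427625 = -3.92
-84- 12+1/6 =-575/6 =-95.83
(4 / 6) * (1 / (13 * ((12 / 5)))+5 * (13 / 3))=14.47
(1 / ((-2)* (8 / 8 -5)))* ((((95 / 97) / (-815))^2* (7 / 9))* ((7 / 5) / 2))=17689 / 179991159120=0.00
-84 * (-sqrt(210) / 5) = 243.46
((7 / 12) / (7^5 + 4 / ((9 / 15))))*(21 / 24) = 0.00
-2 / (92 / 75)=-75 / 46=-1.63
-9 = -9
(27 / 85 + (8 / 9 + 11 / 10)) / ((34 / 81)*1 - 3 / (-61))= 1937421 / 393890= 4.92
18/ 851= 0.02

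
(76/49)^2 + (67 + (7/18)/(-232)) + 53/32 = 1424981755/20053152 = 71.06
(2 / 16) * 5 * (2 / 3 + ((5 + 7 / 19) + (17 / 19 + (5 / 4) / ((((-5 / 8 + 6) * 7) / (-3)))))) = 585925 / 137256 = 4.27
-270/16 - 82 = -791/8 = -98.88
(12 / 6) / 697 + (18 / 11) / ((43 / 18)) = 226774 / 329681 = 0.69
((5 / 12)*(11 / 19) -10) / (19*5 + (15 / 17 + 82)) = -37825 / 689472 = -0.05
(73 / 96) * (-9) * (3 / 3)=-219 / 32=-6.84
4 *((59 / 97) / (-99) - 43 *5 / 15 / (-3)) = 61096 / 3201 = 19.09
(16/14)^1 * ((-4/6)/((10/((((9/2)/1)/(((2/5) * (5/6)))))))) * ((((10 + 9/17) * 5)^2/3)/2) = -961230/2023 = -475.15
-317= -317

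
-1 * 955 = -955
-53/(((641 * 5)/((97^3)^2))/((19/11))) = -838802808963503/35255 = -23792449552.22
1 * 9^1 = 9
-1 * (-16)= 16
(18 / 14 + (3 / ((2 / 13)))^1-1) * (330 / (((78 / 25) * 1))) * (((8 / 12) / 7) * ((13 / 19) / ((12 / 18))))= 204.55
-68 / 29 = -2.34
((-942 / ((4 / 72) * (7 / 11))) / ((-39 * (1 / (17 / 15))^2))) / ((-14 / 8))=-7985648 / 15925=-501.45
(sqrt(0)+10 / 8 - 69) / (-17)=271 / 68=3.99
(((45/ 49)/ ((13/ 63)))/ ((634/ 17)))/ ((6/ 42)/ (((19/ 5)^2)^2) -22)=-0.01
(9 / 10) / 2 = 0.45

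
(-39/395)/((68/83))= -3237/26860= -0.12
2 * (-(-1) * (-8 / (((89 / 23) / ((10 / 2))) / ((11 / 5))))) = -4048 / 89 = -45.48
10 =10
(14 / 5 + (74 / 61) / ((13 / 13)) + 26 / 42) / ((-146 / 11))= -326359 / 935130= -0.35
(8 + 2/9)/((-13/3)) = -1.90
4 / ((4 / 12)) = 12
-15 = -15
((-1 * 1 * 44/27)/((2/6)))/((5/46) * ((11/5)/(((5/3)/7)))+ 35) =-10120/74529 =-0.14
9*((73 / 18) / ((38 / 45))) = 3285 / 76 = 43.22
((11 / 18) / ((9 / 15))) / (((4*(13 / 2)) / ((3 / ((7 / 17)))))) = 935 / 3276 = 0.29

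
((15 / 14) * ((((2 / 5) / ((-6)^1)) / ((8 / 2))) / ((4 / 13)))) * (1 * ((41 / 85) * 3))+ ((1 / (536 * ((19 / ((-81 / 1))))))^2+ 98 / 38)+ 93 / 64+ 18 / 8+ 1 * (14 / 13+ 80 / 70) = 1688272954931 / 200556669040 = 8.42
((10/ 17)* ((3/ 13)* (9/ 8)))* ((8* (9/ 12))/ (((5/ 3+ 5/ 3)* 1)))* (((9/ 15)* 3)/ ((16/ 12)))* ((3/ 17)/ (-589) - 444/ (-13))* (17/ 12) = 9722818071/ 541503040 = 17.96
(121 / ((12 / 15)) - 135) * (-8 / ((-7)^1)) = 130 / 7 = 18.57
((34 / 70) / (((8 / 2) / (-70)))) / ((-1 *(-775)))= -17 / 1550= -0.01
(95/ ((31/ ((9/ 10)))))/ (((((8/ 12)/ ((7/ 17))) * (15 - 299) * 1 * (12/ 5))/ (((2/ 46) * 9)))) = -53865/ 55077824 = -0.00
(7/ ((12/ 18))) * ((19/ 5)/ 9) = 133/ 30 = 4.43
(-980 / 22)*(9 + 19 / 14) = -5075 / 11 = -461.36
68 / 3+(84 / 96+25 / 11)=6815 / 264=25.81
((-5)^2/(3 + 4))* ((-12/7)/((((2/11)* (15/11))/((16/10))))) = -1936/49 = -39.51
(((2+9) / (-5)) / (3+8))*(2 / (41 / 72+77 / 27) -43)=6269 / 739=8.48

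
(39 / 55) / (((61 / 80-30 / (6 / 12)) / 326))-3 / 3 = -255553 / 52129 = -4.90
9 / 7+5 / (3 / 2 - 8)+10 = 957 / 91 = 10.52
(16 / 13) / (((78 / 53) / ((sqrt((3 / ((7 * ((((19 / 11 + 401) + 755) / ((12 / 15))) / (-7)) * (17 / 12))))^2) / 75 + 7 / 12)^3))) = 494264807903017461619817 / 2977198785964177734375000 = 0.17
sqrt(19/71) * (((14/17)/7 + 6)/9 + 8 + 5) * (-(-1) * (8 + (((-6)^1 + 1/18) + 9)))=416507 * sqrt(1349)/195534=78.24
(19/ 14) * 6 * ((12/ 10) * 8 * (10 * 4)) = 21888/ 7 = 3126.86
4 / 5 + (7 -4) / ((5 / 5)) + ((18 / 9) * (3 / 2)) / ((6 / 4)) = 29 / 5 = 5.80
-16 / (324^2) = -1 / 6561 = -0.00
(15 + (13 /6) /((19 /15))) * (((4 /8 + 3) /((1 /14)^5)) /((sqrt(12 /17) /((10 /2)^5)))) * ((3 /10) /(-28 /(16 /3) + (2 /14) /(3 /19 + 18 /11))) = -980530884375000 * sqrt(51) /1031491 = -6788610984.24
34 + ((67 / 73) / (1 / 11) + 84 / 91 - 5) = 37978 / 949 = 40.02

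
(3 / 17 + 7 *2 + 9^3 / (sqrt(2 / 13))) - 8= 105 / 17 + 729 *sqrt(26) / 2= 1864.77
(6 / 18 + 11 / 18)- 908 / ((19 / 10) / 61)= -9969517 / 342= -29150.63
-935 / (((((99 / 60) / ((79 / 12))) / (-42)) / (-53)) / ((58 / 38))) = -722466850 / 57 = -12674857.02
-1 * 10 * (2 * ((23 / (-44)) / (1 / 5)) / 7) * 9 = 5175 / 77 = 67.21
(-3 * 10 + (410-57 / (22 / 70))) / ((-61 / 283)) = -618355 / 671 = -921.54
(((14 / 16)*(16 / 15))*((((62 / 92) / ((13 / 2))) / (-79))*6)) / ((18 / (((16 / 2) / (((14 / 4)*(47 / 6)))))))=-1984 / 16652805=-0.00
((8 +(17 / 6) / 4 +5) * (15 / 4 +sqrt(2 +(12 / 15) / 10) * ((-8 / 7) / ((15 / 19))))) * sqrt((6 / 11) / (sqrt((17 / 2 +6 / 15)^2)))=-3572 * sqrt(190905) / 220275 +1645 * sqrt(14685) / 15664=5.64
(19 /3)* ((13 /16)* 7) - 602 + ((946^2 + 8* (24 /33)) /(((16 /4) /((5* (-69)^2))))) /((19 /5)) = 14060379484097 /10032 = 1401552978.88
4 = 4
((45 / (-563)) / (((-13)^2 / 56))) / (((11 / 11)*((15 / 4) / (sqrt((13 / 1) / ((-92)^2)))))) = -168*sqrt(13) / 2188381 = -0.00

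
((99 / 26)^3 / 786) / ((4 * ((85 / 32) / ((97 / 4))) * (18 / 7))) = 24401223 / 391417520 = 0.06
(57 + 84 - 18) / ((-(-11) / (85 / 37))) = 10455 / 407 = 25.69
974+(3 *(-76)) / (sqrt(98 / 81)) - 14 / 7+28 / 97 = 94312 / 97 - 1026 *sqrt(2) / 7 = 765.01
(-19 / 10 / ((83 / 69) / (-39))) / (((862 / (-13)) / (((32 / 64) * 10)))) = -664677 / 143092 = -4.65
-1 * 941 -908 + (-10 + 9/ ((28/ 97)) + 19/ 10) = -1825.92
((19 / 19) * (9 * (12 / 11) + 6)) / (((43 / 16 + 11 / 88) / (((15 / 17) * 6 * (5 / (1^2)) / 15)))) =1856 / 187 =9.93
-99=-99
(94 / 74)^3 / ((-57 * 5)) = -103823 / 14436105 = -0.01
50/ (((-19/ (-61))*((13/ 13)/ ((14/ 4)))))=10675/ 19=561.84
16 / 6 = 2.67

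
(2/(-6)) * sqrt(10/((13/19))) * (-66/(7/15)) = 330 * sqrt(2470)/91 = 180.23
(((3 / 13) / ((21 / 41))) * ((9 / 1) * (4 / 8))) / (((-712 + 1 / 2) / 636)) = -234684 / 129493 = -1.81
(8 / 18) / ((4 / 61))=61 / 9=6.78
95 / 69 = 1.38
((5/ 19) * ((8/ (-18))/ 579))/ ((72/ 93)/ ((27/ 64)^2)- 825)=5580/ 22669236319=0.00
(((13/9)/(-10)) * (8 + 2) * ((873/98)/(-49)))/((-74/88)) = -27742/88837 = -0.31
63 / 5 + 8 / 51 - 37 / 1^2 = -6182 / 255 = -24.24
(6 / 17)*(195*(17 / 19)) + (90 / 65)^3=64.23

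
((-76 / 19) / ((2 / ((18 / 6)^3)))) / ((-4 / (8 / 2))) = 54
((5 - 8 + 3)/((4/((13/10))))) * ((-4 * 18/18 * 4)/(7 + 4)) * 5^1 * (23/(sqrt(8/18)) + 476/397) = 0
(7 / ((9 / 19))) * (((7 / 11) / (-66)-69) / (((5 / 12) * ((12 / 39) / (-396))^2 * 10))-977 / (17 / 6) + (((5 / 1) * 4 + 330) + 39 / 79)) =-122502705894716 / 302175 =-405403179.93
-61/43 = -1.42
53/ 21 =2.52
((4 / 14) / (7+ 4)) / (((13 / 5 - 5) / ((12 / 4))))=-5 / 154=-0.03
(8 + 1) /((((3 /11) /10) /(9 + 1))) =3300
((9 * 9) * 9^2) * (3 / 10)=19683 / 10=1968.30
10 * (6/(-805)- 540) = -869412/161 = -5400.07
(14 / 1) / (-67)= -14 / 67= -0.21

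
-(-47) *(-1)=-47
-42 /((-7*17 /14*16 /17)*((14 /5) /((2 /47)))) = 15 /188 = 0.08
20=20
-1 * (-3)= 3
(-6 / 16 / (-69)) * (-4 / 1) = -0.02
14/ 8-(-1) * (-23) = -21.25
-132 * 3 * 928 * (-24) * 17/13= 11533469.54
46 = 46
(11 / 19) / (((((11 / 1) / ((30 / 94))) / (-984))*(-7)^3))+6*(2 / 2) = 1852554 / 306299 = 6.05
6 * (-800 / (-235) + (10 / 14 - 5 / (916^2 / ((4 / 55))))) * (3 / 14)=28138788819 / 5313951412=5.30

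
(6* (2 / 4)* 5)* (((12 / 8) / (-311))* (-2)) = 45 / 311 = 0.14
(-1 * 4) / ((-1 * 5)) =0.80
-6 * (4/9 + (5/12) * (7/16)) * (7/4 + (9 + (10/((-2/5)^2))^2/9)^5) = -372541356967104490271077/5804752896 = -64178676274716.05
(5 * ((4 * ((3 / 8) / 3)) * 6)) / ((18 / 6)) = 5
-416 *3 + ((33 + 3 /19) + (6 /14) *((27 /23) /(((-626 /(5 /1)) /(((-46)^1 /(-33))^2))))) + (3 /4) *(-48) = -6300667356 /5037109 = -1250.85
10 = 10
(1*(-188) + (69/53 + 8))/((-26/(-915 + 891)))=-164.95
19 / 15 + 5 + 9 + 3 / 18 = 15.43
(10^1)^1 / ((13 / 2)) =20 / 13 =1.54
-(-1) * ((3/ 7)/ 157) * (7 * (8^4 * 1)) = 12288/ 157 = 78.27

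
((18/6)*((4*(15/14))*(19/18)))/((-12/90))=-1425/14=-101.79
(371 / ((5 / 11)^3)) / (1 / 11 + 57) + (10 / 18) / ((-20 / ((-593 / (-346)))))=69.15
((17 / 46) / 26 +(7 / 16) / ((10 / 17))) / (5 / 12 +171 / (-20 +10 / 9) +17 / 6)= -616437 / 4719416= -0.13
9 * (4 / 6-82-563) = -5799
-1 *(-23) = 23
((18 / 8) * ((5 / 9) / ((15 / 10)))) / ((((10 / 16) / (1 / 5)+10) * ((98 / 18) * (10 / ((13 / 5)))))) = 26 / 8575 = 0.00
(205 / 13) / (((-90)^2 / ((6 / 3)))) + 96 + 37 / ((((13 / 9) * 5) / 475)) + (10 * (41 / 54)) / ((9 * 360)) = 221277841 / 87480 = 2529.47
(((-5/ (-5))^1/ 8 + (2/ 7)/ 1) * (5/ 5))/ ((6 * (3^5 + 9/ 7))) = 23/ 82080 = 0.00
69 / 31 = 2.23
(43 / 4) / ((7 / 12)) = 129 / 7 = 18.43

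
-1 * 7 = -7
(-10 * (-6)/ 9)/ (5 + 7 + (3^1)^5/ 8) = 0.16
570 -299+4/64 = 4337/16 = 271.06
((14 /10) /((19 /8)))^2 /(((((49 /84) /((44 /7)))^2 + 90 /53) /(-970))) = -8989209427968 /45518152465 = -197.49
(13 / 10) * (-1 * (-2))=13 / 5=2.60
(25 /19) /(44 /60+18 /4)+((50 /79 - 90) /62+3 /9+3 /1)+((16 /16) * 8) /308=3660826352 /1687539777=2.17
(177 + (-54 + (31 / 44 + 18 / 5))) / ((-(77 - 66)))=-28007 / 2420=-11.57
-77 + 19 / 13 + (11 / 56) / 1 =-54849 / 728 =-75.34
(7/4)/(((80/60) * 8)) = 21/128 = 0.16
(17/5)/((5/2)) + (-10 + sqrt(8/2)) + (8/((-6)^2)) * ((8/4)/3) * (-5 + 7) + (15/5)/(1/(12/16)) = -11053/2700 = -4.09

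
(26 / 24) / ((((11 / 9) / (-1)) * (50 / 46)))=-897 / 1100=-0.82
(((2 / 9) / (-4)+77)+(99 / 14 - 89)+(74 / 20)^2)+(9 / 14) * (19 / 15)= 59977 / 6300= 9.52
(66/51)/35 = 22/595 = 0.04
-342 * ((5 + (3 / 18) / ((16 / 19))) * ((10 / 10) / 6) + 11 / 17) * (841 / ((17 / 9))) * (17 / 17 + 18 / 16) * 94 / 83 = -554589.80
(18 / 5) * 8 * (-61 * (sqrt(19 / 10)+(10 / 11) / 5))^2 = 1071648 * sqrt(190) / 275+626646168 / 3025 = 260870.84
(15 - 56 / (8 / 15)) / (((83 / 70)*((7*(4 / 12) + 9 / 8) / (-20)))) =3024000 / 6889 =438.96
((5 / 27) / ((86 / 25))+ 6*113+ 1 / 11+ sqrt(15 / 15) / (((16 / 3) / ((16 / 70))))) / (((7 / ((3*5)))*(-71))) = -303139684 / 14810103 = -20.47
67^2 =4489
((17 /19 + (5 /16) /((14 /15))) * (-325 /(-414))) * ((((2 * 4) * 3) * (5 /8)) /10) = 1.45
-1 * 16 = -16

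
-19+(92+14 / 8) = 74.75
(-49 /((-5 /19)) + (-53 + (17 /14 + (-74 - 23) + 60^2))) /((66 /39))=3310047 /1540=2149.38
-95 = -95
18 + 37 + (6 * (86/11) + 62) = 1803/11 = 163.91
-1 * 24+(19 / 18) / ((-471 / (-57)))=-67463 / 2826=-23.87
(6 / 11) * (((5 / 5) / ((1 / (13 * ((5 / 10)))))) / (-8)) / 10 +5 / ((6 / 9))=6561 / 880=7.46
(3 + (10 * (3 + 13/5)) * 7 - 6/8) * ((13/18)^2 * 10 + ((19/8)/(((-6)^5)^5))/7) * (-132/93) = -144057329441108739929864327/49354980019957961588736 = -2918.80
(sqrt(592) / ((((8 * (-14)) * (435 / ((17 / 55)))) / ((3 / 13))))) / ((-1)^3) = 17 * sqrt(37) / 2902900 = 0.00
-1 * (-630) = 630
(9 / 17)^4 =0.08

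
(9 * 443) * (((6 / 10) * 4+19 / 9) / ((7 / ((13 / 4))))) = 167011 / 20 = 8350.55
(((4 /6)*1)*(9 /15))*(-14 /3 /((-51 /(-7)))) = -196 /765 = -0.26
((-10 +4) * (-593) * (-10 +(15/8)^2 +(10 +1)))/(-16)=-514131/512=-1004.16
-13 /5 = -2.60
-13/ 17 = -0.76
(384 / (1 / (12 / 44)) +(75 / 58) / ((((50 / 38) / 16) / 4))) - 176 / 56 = 367286 / 2233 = 164.48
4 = 4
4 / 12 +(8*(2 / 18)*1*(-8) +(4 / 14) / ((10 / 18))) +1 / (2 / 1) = -3631 / 630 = -5.76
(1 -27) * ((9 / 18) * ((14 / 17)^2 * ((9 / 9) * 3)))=-7644 / 289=-26.45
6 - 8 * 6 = -42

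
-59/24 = -2.46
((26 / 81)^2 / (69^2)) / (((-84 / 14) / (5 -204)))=0.00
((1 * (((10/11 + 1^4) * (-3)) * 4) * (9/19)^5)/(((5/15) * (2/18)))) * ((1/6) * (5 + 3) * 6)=-3214155168/27237089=-118.01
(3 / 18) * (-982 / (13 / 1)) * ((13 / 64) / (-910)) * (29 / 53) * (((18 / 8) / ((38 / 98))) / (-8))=-299019 / 268103680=-0.00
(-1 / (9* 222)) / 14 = -1 / 27972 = -0.00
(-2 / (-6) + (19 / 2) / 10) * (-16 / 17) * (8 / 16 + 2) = -154 / 51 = -3.02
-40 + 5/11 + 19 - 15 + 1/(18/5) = -6983/198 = -35.27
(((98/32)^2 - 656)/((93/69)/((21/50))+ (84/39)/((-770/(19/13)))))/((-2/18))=6688502095275/3683557376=1815.77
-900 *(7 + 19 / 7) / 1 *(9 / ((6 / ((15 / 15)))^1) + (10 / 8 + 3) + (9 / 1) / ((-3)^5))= -1048900 / 21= -49947.62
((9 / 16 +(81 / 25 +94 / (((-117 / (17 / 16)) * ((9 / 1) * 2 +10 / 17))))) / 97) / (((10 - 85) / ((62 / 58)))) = -861106561 / 1560033540000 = -0.00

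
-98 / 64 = -49 / 32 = -1.53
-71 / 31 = -2.29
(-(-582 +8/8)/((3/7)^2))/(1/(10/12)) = 142345/54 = 2636.02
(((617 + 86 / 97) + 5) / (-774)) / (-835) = 2014 / 2089671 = 0.00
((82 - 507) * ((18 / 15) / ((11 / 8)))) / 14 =-2040 / 77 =-26.49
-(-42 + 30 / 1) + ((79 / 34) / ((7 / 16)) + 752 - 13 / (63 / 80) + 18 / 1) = 770.80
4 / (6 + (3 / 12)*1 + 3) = 16 / 37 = 0.43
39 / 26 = 3 / 2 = 1.50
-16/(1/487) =-7792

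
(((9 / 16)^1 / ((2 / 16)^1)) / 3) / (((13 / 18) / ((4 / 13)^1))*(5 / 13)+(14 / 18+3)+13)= 108 / 1273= 0.08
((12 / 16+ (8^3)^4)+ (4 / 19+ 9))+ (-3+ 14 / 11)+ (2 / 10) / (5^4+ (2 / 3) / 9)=4847874585671957487 / 70545860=68719476744.23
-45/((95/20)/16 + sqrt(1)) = -2880/83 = -34.70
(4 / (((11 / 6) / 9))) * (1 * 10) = 2160 / 11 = 196.36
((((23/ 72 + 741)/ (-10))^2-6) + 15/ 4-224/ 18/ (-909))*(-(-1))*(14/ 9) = 2982734881/ 349056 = 8545.15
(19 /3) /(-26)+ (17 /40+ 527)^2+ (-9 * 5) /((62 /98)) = 537967778281 /1934400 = 278105.76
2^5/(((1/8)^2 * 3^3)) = 75.85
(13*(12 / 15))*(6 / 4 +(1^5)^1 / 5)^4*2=1085773 / 6250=173.72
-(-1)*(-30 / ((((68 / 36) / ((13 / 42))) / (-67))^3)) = 267614405955 / 6740636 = 39701.66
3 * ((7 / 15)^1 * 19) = 133 / 5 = 26.60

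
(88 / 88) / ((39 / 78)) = 2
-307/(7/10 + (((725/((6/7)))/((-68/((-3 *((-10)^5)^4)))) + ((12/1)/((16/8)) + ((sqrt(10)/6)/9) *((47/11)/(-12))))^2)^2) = -4323941938068291462418675047417020816958972313860916200140727133116675703488996000717589832204920248214244813091590584555193256960/2731052387906712429553669007354114084688321447521742268872037386976797954959361337860382247804629535837592181155275945151562822492023838106499603503570295999043293266844019772394102918416083855069949311201369902601 - 30561373856941079130368525144856040155850052345069544720171321634376781788799589345192752577898028375244800 *sqrt(10)/2731052387906712429553669007354114084688321447521742268872037386976797954959361337860382247804629535837592181155275945151562822492023838106499603503570295999043293266844019772394102918416083855069949311201369902601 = -0.00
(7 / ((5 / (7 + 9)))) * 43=4816 / 5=963.20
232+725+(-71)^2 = 5998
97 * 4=388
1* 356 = 356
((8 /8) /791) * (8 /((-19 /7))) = -8 /2147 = -0.00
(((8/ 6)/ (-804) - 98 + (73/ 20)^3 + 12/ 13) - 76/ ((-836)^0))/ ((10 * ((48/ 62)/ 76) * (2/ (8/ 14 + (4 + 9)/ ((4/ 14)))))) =-28142.70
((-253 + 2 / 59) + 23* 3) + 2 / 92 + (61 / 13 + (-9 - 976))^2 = 440695111679 / 458666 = 960819.23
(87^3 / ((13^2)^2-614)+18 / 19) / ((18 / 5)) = 7230335 / 1061986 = 6.81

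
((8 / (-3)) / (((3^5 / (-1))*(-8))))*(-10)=10 / 729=0.01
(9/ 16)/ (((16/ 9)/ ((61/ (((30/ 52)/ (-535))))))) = -2290977/ 128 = -17898.26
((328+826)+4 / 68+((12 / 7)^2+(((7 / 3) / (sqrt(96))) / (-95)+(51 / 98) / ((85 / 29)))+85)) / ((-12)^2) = 10347319 / 1199520-7 * sqrt(6) / 984960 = 8.63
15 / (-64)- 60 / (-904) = -1215 / 7232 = -0.17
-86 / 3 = -28.67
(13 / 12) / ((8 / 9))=39 / 32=1.22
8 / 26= 4 / 13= 0.31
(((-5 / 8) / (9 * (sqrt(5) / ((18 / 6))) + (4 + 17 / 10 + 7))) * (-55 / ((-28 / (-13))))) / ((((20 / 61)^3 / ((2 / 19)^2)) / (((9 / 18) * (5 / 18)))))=20611009705 / 270825827328 -811457075 * sqrt(5) / 45137637888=0.04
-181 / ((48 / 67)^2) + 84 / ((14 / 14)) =-618973 / 2304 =-268.65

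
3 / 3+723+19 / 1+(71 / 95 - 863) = -11329 / 95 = -119.25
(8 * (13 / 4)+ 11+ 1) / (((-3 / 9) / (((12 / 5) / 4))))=-342 / 5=-68.40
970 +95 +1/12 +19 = 13009/12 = 1084.08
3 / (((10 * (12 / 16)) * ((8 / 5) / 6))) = 1.50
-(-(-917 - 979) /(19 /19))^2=-3594816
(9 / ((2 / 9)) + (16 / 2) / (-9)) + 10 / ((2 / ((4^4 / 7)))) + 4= 28535 / 126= 226.47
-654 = -654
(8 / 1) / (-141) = -0.06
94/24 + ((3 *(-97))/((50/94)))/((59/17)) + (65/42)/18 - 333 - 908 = -777576277/557550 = -1394.63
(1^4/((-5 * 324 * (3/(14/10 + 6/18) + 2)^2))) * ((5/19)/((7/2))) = -338/101363157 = -0.00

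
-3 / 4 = -0.75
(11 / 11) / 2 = 1 / 2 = 0.50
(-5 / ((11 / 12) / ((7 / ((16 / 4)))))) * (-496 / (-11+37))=26040 / 143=182.10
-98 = -98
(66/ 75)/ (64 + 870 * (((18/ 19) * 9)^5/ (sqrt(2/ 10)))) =-67441728835811/ 9202136985955284556470659200 + 8262377563684835943 * sqrt(5)/ 1840427397191056911294131840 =0.00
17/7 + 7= 66/7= 9.43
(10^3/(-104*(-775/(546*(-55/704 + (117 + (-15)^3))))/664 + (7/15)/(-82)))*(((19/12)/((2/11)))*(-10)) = 12976505531412500/858206639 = 15120490.73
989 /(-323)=-989 /323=-3.06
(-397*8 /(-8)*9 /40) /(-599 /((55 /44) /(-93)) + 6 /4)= 397 /198076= 0.00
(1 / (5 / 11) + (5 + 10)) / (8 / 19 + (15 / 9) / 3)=14706 / 835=17.61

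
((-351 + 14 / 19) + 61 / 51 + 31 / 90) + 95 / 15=-9953257 / 29070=-342.39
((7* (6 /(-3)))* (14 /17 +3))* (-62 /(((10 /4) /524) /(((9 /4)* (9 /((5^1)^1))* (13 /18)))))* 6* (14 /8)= 1815973614 /85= 21364395.46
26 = 26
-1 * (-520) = 520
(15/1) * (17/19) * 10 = 2550/19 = 134.21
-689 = -689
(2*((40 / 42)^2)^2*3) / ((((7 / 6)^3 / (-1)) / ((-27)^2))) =-1866240000 / 823543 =-2266.11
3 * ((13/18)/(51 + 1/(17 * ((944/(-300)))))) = 26078/613611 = 0.04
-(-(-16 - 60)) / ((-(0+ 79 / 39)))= 2964 / 79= 37.52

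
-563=-563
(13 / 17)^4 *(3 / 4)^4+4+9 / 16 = 99865969 / 21381376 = 4.67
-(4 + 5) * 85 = -765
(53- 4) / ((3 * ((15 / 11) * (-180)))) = -539 / 8100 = -0.07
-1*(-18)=18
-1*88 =-88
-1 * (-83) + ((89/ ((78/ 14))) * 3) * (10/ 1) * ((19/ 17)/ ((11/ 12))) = 1622213/ 2431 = 667.30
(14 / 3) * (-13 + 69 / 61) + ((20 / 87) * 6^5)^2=491783040424 / 153903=3195409.06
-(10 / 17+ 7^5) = -285729 / 17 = -16807.59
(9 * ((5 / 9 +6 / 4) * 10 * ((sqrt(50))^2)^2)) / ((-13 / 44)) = -20350000 / 13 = -1565384.62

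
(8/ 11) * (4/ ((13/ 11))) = 32/ 13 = 2.46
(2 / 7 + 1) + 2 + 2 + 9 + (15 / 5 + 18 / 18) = 128 / 7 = 18.29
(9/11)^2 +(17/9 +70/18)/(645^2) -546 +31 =-233018092358/453051225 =-514.33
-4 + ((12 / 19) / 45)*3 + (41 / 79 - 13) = -123374 / 7505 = -16.44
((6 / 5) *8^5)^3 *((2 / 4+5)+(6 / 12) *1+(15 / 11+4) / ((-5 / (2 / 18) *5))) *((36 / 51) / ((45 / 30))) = 99919113132655509504 / 584375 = 170984578622726.01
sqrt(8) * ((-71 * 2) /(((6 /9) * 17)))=-426 * sqrt(2) /17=-35.44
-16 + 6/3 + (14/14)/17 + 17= 52/17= 3.06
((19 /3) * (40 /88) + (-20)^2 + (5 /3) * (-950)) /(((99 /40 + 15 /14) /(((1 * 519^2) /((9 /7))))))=-761711007400 /10923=-69734597.40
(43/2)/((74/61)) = 2623/148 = 17.72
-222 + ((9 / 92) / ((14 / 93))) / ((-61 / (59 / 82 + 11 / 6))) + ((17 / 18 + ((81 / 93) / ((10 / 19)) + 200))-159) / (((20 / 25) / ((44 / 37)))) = -2614003931069 / 16626678012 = -157.22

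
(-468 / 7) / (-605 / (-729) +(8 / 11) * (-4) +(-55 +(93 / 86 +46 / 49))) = 2259240984 / 1860557905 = 1.21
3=3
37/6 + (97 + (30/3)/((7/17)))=5353/42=127.45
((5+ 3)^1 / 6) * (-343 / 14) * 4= -392 / 3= -130.67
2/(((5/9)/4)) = 72/5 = 14.40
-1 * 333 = -333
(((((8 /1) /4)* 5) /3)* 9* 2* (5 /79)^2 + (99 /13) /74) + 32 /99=396147985 /594380358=0.67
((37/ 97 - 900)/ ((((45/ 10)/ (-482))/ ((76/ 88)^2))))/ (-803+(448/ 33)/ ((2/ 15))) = -690178933/ 6733449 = -102.50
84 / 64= 1.31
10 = 10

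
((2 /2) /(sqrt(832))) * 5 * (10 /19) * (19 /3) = 25 * sqrt(13) /156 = 0.58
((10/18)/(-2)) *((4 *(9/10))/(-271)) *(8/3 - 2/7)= 50/5691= 0.01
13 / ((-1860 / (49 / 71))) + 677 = 677.00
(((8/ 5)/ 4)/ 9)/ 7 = 2/ 315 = 0.01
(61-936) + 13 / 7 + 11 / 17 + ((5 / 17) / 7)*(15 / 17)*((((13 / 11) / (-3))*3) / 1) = -19416624 / 22253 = -872.54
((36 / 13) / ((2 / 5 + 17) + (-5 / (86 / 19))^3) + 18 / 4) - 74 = -92018364419 / 1327299922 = -69.33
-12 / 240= -1 / 20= -0.05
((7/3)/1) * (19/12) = 133/36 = 3.69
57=57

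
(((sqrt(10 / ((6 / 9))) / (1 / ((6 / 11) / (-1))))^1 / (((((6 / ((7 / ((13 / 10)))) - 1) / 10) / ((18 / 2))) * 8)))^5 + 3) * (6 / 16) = 9 / 8 - 1589691444976318359375 * sqrt(15) / 42218553344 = -145832767925.22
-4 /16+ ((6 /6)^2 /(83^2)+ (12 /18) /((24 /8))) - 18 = -4470925 /248004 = -18.03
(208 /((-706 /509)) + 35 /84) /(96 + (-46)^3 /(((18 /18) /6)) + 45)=633467 /2473294500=0.00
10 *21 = 210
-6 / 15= -2 / 5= -0.40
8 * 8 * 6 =384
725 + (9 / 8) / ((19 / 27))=110443 / 152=726.60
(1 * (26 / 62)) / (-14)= -13 / 434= -0.03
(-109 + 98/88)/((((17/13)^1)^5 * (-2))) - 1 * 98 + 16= -8483160241/124947416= -67.89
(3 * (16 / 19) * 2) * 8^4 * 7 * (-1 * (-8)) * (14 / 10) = 154140672 / 95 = 1622533.39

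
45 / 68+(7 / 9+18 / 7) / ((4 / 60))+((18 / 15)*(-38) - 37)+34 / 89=-19901411 / 635460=-31.32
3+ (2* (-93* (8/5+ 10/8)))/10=-5001/100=-50.01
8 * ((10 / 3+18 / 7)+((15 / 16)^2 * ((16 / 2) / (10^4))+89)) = 25510589 / 33600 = 759.24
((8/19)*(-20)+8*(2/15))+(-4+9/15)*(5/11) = -8.90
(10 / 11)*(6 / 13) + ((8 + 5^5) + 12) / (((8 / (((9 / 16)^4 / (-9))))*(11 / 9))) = -236789205 / 74973184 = -3.16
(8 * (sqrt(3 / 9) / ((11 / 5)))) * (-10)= -400 * sqrt(3) / 33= -20.99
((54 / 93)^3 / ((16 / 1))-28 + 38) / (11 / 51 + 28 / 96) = 19.73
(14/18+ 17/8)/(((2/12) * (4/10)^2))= 5225/48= 108.85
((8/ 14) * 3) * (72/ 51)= 288/ 119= 2.42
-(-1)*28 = 28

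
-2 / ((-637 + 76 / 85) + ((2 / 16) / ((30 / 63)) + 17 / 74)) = 100640 / 31984079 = 0.00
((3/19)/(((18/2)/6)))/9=2/171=0.01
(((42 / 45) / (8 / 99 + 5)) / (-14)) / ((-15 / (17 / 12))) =0.00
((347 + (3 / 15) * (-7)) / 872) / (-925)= -216 / 504125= -0.00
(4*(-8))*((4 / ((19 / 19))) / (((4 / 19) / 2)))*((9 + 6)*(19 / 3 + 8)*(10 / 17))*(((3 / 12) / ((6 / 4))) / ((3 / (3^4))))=-11764800 / 17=-692047.06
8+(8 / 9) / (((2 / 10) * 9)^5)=4276528 / 531441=8.05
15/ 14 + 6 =99/ 14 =7.07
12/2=6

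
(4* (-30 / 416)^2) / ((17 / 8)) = 225 / 22984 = 0.01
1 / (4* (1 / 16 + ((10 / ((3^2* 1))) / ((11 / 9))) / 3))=132 / 193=0.68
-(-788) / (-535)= -788 / 535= -1.47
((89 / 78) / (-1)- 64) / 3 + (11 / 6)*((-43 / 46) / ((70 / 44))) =-2146561 / 94185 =-22.79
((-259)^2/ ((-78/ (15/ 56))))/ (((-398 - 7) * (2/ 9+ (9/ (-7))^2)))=469567/ 1548144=0.30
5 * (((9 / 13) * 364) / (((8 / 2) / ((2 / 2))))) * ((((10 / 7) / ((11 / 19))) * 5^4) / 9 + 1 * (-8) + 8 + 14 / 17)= 10142260 / 187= 54236.68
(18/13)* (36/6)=108/13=8.31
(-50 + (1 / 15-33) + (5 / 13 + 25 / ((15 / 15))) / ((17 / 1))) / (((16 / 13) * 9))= -134987 / 18360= -7.35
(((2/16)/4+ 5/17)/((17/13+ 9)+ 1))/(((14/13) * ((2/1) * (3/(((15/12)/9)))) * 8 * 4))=49855/2579447808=0.00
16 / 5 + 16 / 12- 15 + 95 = 1268 / 15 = 84.53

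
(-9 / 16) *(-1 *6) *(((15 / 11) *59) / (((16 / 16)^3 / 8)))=23895 / 11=2172.27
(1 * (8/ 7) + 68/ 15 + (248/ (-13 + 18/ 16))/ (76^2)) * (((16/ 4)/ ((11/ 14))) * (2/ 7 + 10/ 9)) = 52292608/ 1296351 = 40.34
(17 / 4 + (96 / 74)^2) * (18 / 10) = 292401 / 27380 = 10.68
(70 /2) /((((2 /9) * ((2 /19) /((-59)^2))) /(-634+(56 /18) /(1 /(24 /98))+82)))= -2871093990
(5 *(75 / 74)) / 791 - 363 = -21247467 / 58534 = -362.99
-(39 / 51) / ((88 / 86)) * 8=-1118 / 187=-5.98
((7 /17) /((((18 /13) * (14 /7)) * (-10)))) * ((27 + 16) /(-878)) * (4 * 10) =3913 /134334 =0.03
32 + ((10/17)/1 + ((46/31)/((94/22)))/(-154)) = 5649855/173383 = 32.59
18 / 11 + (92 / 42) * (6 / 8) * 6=885 / 77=11.49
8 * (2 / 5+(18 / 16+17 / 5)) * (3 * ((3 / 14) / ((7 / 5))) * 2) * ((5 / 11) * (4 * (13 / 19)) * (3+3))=2765880 / 10241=270.08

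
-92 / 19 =-4.84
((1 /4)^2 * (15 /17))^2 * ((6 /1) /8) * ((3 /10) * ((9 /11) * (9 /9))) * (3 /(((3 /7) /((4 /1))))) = 25515 /1627648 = 0.02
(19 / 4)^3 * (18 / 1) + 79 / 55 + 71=3522693 / 1760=2001.53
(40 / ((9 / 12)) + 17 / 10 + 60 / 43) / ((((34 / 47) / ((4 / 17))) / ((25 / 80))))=3421271 / 596496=5.74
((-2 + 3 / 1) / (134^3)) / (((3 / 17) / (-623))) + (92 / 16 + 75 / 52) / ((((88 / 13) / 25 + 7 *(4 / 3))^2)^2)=-8628375802367416489 / 13874625787093136245248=-0.00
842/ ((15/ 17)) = 14314/ 15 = 954.27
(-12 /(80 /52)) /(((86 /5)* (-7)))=39 /602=0.06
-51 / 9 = -17 / 3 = -5.67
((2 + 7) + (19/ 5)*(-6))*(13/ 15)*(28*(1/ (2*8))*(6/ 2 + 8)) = -23023/ 100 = -230.23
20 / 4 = 5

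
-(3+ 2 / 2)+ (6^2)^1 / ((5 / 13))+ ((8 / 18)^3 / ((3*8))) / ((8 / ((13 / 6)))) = 5878721 / 65610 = 89.60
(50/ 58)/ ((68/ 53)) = 1325/ 1972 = 0.67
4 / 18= 2 / 9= 0.22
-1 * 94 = -94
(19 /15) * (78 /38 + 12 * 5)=393 /5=78.60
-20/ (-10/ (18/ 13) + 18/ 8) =720/ 179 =4.02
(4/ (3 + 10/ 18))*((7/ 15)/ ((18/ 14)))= 0.41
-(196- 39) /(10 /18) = -1413 /5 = -282.60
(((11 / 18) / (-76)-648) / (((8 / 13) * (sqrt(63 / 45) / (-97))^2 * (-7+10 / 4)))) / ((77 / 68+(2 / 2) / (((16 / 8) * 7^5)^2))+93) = 371924338282576932125 / 22261623535878192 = 16706.97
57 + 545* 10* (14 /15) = 15431 /3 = 5143.67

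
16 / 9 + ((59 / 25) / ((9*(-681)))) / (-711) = 193676459 / 108942975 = 1.78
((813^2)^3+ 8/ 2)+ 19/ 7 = 2021349044768432510/ 7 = 288764149252633215.71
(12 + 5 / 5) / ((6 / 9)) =39 / 2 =19.50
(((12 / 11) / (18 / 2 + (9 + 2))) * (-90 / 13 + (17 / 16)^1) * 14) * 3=-76797 / 5720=-13.43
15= 15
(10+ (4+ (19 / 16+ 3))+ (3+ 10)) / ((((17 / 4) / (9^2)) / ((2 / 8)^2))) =40419 / 1088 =37.15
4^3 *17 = 1088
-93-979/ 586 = -55477/ 586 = -94.67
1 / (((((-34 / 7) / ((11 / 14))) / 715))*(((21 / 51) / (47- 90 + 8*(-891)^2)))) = -49950654325 / 28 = -1783951940.18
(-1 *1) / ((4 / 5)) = -5 / 4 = -1.25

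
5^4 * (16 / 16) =625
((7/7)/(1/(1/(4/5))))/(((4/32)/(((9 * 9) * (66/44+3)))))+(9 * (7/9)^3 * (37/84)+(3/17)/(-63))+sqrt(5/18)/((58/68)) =17 * sqrt(10)/87+421825283/115668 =3647.48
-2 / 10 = -1 / 5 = -0.20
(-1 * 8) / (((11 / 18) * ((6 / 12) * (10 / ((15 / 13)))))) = -432 / 143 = -3.02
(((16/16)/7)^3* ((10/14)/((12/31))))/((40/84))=31/2744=0.01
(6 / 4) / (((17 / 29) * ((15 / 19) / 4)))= 12.96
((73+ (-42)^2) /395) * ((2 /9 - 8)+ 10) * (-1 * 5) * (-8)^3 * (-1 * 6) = -37621760 /237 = -158741.60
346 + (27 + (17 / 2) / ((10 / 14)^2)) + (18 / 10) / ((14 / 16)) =137101 / 350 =391.72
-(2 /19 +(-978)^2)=-18173198 /19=-956484.11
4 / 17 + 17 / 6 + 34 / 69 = 2785 / 782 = 3.56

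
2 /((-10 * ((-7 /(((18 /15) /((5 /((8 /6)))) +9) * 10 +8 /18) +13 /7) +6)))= -602 /23425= -0.03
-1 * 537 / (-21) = 179 / 7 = 25.57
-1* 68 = -68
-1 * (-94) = 94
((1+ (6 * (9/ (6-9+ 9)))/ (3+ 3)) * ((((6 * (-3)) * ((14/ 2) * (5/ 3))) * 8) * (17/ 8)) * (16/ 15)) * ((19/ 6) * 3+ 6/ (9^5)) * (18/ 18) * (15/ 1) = -1356614.51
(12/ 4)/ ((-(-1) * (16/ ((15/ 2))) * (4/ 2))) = 45/ 64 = 0.70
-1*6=-6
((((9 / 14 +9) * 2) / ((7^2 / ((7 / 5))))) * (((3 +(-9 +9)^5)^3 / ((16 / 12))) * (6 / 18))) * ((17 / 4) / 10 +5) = 22599 / 1120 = 20.18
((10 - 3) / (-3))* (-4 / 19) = 28 / 57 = 0.49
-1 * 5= -5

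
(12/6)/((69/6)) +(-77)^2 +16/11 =1500449/253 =5930.63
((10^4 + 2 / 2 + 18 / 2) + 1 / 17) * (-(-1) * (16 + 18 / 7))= 22122230 / 119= 185901.09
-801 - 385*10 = -4651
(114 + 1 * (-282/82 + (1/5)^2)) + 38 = 152316/1025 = 148.60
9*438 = 3942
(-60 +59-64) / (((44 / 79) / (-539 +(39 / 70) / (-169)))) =38748947 / 616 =62904.13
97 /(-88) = -97 /88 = -1.10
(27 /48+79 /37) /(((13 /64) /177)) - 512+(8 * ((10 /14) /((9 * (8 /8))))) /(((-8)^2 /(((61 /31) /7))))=96725643377 /52606008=1838.68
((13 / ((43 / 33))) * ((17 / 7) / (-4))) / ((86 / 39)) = -284427 / 103544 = -2.75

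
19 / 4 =4.75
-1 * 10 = -10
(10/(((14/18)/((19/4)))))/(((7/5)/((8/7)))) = 17100/343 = 49.85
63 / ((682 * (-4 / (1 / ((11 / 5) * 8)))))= -315 / 240064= -0.00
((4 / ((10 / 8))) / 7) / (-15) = -16 / 525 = -0.03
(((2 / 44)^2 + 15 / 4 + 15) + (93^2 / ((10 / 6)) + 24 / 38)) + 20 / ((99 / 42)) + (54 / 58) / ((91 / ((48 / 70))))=3323620520648 / 637041405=5217.28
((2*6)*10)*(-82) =-9840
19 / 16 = 1.19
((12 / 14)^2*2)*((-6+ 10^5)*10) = 71995680 / 49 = 1469299.59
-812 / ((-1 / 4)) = 3248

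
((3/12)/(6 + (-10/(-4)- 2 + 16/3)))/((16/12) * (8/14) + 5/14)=63/3337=0.02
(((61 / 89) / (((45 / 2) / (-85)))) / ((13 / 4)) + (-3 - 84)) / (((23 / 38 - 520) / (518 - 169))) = 12124478474 / 205521381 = 58.99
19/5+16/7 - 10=-137/35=-3.91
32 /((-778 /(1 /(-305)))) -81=-9610229 /118645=-81.00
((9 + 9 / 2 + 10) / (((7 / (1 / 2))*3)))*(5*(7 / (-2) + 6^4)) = 607475 / 168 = 3615.92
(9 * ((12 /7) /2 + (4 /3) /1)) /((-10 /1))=-69 /35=-1.97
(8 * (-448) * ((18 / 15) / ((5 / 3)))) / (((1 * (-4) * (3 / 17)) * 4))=22848 / 25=913.92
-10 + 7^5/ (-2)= -16827/ 2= -8413.50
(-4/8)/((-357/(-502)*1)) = -251/357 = -0.70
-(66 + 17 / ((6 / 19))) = -719 / 6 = -119.83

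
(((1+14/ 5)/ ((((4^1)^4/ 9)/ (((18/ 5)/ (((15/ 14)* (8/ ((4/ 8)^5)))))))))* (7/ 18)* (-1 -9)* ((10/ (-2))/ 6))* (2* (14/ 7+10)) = 2793/ 20480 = 0.14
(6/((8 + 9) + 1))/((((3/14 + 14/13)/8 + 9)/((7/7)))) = 1456/40017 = 0.04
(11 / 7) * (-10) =-110 / 7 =-15.71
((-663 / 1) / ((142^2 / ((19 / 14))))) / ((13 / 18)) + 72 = 10153935 / 141148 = 71.94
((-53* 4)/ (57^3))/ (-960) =0.00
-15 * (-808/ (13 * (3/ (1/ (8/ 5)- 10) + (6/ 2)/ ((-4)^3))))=-19392000/ 7631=-2541.21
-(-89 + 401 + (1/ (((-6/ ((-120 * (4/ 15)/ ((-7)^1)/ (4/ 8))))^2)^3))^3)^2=-2058578860186848981182592332771913132748735819144169536/ 398010574215107679422058885600836061208944572721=-5172171.28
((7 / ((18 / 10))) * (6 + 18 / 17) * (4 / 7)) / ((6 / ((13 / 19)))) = 1.79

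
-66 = -66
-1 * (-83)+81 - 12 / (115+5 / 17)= 80309 / 490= 163.90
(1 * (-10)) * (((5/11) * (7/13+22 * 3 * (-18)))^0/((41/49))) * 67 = -32830/41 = -800.73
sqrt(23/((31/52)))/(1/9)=18 * sqrt(9269)/31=55.90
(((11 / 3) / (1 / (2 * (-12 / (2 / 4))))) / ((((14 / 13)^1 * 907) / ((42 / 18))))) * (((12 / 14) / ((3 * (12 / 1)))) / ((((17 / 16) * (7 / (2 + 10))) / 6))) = -73216 / 755531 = -0.10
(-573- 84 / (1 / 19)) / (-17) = 2169 / 17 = 127.59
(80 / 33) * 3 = 80 / 11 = 7.27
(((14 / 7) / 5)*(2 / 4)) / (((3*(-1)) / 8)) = -8 / 15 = -0.53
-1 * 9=-9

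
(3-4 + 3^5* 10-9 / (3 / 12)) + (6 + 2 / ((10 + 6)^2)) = 307073 / 128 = 2399.01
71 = 71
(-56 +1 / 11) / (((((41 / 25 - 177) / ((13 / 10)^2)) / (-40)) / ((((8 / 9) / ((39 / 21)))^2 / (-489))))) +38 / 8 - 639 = -50477684977 / 79587684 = -634.24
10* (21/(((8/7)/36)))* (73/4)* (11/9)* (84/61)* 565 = 7002782325/61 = 114799710.25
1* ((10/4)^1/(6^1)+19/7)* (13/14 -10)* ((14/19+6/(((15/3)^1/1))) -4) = 58.60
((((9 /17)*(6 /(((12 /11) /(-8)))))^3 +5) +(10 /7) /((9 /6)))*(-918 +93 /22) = 8734537265431 /756602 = 11544427.94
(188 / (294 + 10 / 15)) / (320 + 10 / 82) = 1927 / 966875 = 0.00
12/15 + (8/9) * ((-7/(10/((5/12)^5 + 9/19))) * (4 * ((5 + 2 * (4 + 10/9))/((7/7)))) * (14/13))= -19.04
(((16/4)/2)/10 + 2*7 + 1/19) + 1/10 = 2727/190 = 14.35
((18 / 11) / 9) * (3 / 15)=2 / 55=0.04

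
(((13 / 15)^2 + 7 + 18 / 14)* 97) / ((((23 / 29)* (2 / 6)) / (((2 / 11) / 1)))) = 80074858 / 132825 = 602.86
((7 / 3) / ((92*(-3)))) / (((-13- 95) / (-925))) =-6475 / 89424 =-0.07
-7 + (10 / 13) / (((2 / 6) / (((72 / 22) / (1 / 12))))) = 11959 / 143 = 83.63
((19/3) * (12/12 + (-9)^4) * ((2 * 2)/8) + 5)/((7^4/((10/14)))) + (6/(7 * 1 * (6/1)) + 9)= 772762/50421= 15.33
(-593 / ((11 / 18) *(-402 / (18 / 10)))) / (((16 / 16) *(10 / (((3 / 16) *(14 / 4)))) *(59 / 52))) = 4371003 / 17393200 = 0.25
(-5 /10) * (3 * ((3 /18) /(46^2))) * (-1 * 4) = 1 /2116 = 0.00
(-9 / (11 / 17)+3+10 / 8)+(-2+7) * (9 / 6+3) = 565 / 44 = 12.84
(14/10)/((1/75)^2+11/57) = 149625/20644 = 7.25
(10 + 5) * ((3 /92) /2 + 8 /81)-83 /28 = -43061 /34776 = -1.24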